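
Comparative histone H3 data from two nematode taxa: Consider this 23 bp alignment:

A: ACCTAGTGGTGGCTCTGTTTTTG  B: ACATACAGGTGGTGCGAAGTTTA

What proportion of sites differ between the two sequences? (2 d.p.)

0.43

The sequences differ at 10 of 23 positions (sites 3, 6, 7, 13, 14, 16, 17, 18, 19, 23).
p = 10/23 = 0.434782… ≈ 0.43 (to 2 d.p.).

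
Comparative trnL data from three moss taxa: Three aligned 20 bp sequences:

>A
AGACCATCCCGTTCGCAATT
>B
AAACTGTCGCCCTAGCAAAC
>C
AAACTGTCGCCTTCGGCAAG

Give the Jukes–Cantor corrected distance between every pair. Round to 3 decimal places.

d(A,B) = 0.687, d(A,C) = 0.687, d(B,C) = 0.304

A–B: 9/20 sites differ → p = 0.45, d = −0.75 ln(1 − 0.6) = 0.687218 ≈ 0.687.
A–C: 9/20 sites differ → p = 0.45, d = −0.75 ln(1 − 0.6) = 0.687218 ≈ 0.687.
B–C: 5/20 sites differ → p = 0.25, d = −0.75 ln(1 − 0.333333) = 0.304098 ≈ 0.304.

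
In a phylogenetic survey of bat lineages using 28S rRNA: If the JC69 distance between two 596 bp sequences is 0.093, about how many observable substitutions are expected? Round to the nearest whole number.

Invert JC69: p = (3/4)(1 − e^(−4d/3)) = 0.75 × (1 − e^(-0.124)) = 0.75 × (1 − 0.883380) = 0.087465.
Expected differing sites = pL ≈ 0.087465 × 596 = 52.12914 ≈ 52.

52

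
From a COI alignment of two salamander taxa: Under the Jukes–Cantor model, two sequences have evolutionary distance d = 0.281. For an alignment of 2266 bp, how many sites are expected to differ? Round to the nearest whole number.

531

Invert JC69: p = (3/4)(1 − e^(−4d/3)) = 0.75 × (1 − e^(-0.374667)) = 0.75 × (1 − 0.687518) = 0.234362.
Expected differing sites = pL ≈ 0.234362 × 2266 = 531.064292 ≈ 531.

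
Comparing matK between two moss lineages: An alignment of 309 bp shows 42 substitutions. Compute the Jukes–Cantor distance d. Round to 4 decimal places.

0.1500

p = 42/309 ≈ 0.135922.
d = −(3/4) ln(1 − 4p/3) = −0.75 ln(1 − 0.181229) = −0.75 ln(0.818771)
  = −0.75 × (-0.199951) = 0.149963 substitutions/site.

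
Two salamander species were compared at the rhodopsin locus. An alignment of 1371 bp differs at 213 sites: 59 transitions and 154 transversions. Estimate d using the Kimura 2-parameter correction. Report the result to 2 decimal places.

P = 59/1371 ≈ 0.043034 and Q = 154/1371 ≈ 0.112327.
Under the Kimura two-parameter model, d = −½ ln(1 − 2P − Q) − ¼ ln(1 − 2Q).
1 − 2P − Q = 0.801605, giving −½ ln(0.801605) = 0.110570.
1 − 2Q = 0.775346, giving −¼ ln(0.775346) = 0.063611.
d = 0.110570 + 0.063611 = 0.174181.

0.17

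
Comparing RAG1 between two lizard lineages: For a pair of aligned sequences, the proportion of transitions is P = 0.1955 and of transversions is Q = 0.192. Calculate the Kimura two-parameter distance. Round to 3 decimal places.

Under the Kimura two-parameter model, d = −½ ln(1 − 2P − Q) − ¼ ln(1 − 2Q).
1 − 2P − Q = 0.417, giving −½ ln(0.417) = 0.437335.
1 − 2Q = 0.616, giving −¼ ln(0.616) = 0.121127.
d = 0.437335 + 0.121127 = 0.558462.

0.558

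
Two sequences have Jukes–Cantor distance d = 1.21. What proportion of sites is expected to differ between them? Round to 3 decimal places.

0.601

p = (3/4)(1 − e^(−4d/3)) = 0.75 × (1 − e^(-1.613333)) = 0.75 × (1 − 0.199222) = 0.600584.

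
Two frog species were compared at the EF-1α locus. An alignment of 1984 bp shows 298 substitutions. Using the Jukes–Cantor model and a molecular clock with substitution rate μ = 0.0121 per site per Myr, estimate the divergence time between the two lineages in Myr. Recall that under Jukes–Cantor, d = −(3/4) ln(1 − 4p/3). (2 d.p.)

6.93

p = 298/1984 ≈ 0.150202.
d = −(3/4) ln(1 − 4p/3) = −0.75 ln(1 − 0.200269) = −0.75 ln(0.799731)
  = −0.75 × (-0.223480) = 0.167610 substitutions/site.
Under a molecular clock d = 2μt, so t = d/(2μ) = 0.167610 / (2 × 0.0121) = 6.93 Myr.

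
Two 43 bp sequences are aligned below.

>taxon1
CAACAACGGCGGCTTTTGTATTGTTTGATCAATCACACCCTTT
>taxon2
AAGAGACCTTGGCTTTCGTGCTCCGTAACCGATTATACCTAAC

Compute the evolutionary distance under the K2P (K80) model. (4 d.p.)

1.0240

Of 43 sites, 14 differences are transitions and 8 are transversions, so P = 14/43 ≈ 0.325581 and Q = 8/43 ≈ 0.186047.
Under the Kimura two-parameter model, d = −½ ln(1 − 2P − Q) − ¼ ln(1 − 2Q).
1 − 2P − Q = 0.162791, giving −½ ln(0.162791) = 0.907644.
1 − 2Q = 0.627906, giving −¼ ln(0.627906) = 0.116341.
d = 0.907644 + 0.116341 = 1.023985.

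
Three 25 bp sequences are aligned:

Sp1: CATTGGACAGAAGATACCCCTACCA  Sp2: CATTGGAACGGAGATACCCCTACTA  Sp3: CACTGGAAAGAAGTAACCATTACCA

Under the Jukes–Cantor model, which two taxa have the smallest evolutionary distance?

Sp1–Sp2: 4/25 differ, p = 0.160, d = 0.180.
Sp1–Sp3: 6/25 differ, p = 0.240, d = 0.289.
Sp2–Sp3: 8/25 differ, p = 0.320, d = 0.417.
The smallest distance is between Sp1 and Sp2.

Sp1 and Sp2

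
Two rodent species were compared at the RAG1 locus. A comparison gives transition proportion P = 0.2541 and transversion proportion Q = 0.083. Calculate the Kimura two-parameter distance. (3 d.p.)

0.493

Under the Kimura two-parameter model, d = −½ ln(1 − 2P − Q) − ¼ ln(1 − 2Q).
1 − 2P − Q = 0.4088, giving −½ ln(0.4088) = 0.447265.
1 − 2Q = 0.834, giving −¼ ln(0.834) = 0.045380.
d = 0.447265 + 0.045380 = 0.492645.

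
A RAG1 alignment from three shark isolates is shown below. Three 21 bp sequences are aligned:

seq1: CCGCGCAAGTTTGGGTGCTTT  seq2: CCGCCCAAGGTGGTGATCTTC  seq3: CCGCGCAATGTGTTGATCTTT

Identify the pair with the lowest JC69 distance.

seq2 and seq3

seq1–seq2: 7/21 differ, p = 0.333, d = 0.441.
seq1–seq3: 7/21 differ, p = 0.333, d = 0.441.
seq2–seq3: 4/21 differ, p = 0.190, d = 0.220.
The smallest distance is between seq2 and seq3.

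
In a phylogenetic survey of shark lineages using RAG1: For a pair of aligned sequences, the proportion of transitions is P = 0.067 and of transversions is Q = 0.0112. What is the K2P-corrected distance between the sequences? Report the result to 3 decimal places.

Under the Kimura two-parameter model, d = −½ ln(1 − 2P − Q) − ¼ ln(1 − 2Q).
1 − 2P − Q = 0.8548, giving −½ ln(0.8548) = 0.078444.
1 − 2Q = 0.9776, giving −¼ ln(0.9776) = 0.005664.
d = 0.078444 + 0.005664 = 0.084108.

0.084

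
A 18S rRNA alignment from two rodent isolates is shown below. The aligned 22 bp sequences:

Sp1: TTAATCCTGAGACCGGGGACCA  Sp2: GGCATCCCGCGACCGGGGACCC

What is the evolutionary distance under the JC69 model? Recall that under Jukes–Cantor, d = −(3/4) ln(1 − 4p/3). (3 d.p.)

0.339

The sequences differ at 6 of 22 sites (1, 2, 3, 8, 10, 22), so p = 6/22 ≈ 0.272727.
d = −(3/4) ln(1 − 4p/3) = −0.75 ln(1 − 0.363636) = −0.75 ln(0.636364)
  = −0.75 × (-0.451985) = 0.338989 substitutions/site.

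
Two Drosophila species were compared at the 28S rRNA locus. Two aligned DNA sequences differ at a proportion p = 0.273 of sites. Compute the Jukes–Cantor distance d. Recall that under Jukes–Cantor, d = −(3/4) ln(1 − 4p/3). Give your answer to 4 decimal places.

d = −(3/4) ln(1 − 4p/3) = −0.75 ln(1 − 0.364) = −0.75 ln(0.636)
  = −0.75 × (-0.452557) = 0.339418 substitutions/site.

0.3394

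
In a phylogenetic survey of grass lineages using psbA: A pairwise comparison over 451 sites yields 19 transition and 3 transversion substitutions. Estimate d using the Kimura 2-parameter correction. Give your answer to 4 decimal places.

0.0510

P = 19/451 ≈ 0.042129 and Q = 3/451 ≈ 0.006652.
Under the Kimura two-parameter model, d = −½ ln(1 − 2P − Q) − ¼ ln(1 − 2Q).
1 − 2P − Q = 0.90909, giving −½ ln(0.90909) = 0.047656.
1 − 2Q = 0.986696, giving −¼ ln(0.986696) = 0.003348.
d = 0.047656 + 0.003348 = 0.051004.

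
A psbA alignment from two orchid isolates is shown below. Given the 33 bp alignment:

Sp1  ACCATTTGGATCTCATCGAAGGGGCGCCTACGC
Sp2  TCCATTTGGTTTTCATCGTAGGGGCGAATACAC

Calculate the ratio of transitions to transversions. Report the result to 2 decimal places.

Transitions are A↔G and C↔T; transversions are all other mismatches.
Transitions: 2. Transversions: 5.
R = 2/5 = 0.40.

0.40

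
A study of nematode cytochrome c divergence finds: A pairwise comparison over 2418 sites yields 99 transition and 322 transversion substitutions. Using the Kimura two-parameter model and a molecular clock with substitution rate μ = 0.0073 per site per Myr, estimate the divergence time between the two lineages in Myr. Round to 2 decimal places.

P = 99/2418 ≈ 0.040943 and Q = 322/2418 ≈ 0.133168.
Under the Kimura two-parameter model, d = −½ ln(1 − 2P − Q) − ¼ ln(1 − 2Q).
1 − 2P − Q = 0.784946, giving −½ ln(0.784946) = 0.121070.
1 − 2Q = 0.733664, giving −¼ ln(0.733664) = 0.077426.
d = 0.121070 + 0.077426 = 0.198496.
Under a molecular clock d = 2μt, so t = d/(2μ) = 0.198496 / (2 × 0.0073) = 13.60 Myr.

13.60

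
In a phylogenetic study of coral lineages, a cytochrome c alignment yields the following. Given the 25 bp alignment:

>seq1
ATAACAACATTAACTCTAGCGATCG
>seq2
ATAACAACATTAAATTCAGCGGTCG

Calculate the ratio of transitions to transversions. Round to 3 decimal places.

3.000

Transitions are A↔G and C↔T; transversions are all other mismatches.
Transitions: 3. Transversions: 1.
R = 3/1 = 3.000.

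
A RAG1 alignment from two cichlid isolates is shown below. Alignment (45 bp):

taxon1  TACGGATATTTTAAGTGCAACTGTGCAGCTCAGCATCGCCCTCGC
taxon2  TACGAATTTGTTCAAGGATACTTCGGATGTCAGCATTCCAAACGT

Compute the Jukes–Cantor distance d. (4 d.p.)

The sequences differ at 19 of 45 sites, so p = 19/45 ≈ 0.422222.
d = −(3/4) ln(1 − 4p/3) = −0.75 ln(1 − 0.562963) = −0.75 ln(0.437037)
  = −0.75 × (-0.827737) = 0.620803 substitutions/site.

0.6208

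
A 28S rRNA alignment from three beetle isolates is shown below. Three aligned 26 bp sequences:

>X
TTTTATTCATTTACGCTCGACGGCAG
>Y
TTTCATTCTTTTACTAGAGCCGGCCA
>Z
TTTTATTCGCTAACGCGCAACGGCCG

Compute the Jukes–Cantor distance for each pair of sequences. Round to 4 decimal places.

X–Y: 9/26 sites differ → p ≈ 0.346154, d = −0.75 ln(1 − 0.461539) = 0.464280 ≈ 0.4643.
X–Z: 6/26 sites differ → p ≈ 0.230769, d = −0.75 ln(1 − 0.307692) = 0.275793 ≈ 0.2758.
Y–Z: 10/26 sites differ → p ≈ 0.384615, d = −0.75 ln(1 − 0.51282) = 0.539341 ≈ 0.5393.

d(X,Y) = 0.4643, d(X,Z) = 0.2758, d(Y,Z) = 0.5393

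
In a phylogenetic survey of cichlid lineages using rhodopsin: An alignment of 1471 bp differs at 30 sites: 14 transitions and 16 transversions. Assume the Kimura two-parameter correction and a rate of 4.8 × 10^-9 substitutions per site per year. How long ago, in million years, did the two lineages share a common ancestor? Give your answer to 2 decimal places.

2.15

P = 14/1471 ≈ 0.009517 and Q = 16/1471 ≈ 0.010877.
Under the Kimura two-parameter model, d = −½ ln(1 − 2P − Q) − ¼ ln(1 − 2Q).
1 − 2P − Q = 0.970089, giving −½ ln(0.970089) = 0.015184.
1 − 2Q = 0.978246, giving −¼ ln(0.978246) = 0.005499.
d = 0.015184 + 0.005499 = 0.020683.
Under a molecular clock d = 2μt, so t = d/(2μ) = 0.020683 / (2 × 4.8 × 10^-9) = 2.15 million years.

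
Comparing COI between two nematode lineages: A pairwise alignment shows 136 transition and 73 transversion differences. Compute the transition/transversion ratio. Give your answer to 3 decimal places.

1.863

R = 136/73 = 1.863013… ≈ 1.863 (to 3 d.p.).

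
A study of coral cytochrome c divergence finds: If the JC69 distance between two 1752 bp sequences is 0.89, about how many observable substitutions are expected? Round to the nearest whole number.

913

Invert JC69: p = (3/4)(1 − e^(−4d/3)) = 0.75 × (1 − e^(-1.186667)) = 0.75 × (1 − 0.305237) = 0.521072.
Expected differing sites = pL ≈ 0.521072 × 1752 = 912.918144 ≈ 913.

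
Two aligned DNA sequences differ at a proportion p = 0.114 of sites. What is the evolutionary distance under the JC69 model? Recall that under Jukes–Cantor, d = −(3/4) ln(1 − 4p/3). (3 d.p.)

0.124

d = −(3/4) ln(1 − 4p/3) = −0.75 ln(1 − 0.152) = −0.75 ln(0.848)
  = −0.75 × (-0.164875) = 0.123656 substitutions/site.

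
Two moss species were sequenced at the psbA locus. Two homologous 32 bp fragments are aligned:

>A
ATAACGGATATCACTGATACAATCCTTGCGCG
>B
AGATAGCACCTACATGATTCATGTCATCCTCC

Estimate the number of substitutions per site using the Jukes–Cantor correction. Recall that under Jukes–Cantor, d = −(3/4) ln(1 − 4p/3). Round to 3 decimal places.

The sequences differ at 17 of 32 sites, so p = 17/32 = 0.53125.
d = −(3/4) ln(1 − 4p/3) = −0.75 ln(1 − 0.708333) = −0.75 ln(0.291667)
  = −0.75 × (-1.232143) = 0.924107 substitutions/site.

0.924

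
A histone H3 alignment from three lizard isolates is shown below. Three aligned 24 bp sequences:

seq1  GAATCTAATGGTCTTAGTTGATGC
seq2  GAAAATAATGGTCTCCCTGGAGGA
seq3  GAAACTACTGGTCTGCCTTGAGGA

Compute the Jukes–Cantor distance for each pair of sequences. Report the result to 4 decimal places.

seq1–seq2: 8/24 sites differ → p ≈ 0.333333, d = −0.75 ln(1 − 0.444444) = 0.440839 ≈ 0.4408.
seq1–seq3: 7/24 sites differ → p ≈ 0.291667, d = −0.75 ln(1 − 0.388889) = 0.369358 ≈ 0.3694.
seq2–seq3: 4/24 sites differ → p ≈ 0.166667, d = −0.75 ln(1 − 0.222223) = 0.188487 ≈ 0.1885.

d(seq1,seq2) = 0.4408, d(seq1,seq3) = 0.3694, d(seq2,seq3) = 0.1885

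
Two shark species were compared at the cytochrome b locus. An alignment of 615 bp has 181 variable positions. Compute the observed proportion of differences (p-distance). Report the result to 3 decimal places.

0.294

p = 181/615 = 0.294308… ≈ 0.294 (to 3 d.p.).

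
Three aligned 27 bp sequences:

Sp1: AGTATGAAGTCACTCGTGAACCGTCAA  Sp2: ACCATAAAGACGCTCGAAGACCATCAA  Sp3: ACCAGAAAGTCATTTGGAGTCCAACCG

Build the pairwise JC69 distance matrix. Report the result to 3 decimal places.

d(Sp1,Sp2) = 0.441, d(Sp1,Sp3) = 0.882, d(Sp2,Sp3) = 0.511

Sp1–Sp2: 9/27 sites differ → p ≈ 0.333333, d = −0.75 ln(1 − 0.444444) = 0.440839 ≈ 0.441.
Sp1–Sp3: 14/27 sites differ → p ≈ 0.518519, d = −0.75 ln(1 − 0.691359) = 0.881682 ≈ 0.882.
Sp2–Sp3: 10/27 sites differ → p ≈ 0.37037, d = −0.75 ln(1 − 0.493827) = 0.510658 ≈ 0.511.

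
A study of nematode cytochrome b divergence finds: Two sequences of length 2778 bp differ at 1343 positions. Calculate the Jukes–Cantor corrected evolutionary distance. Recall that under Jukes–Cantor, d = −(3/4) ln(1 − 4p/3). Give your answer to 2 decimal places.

0.78

p = 1343/2778 ≈ 0.483441.
d = −(3/4) ln(1 − 4p/3) = −0.75 ln(1 − 0.644588) = −0.75 ln(0.355412)
  = −0.75 × (-1.034478) = 0.775859 substitutions/site.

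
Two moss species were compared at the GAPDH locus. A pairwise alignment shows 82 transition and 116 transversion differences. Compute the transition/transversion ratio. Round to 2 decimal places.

R = 82/116 = 0.706896… ≈ 0.71 (to 2 d.p.).

0.71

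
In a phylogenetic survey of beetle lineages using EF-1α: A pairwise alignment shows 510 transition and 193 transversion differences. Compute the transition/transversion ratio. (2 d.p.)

R = 510/193 = 2.642487… ≈ 2.64 (to 2 d.p.).

2.64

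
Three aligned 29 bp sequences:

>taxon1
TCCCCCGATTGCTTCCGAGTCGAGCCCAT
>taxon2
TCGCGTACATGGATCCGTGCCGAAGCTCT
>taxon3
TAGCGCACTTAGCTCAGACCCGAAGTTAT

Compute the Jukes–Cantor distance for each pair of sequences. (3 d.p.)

d(taxon1,taxon2) = 0.774, d(taxon1,taxon3) = 0.878, d(taxon2,taxon3) = 0.462

taxon1–taxon2: 14/29 sites differ → p ≈ 0.482759, d = −0.75 ln(1 − 0.643679) = 0.773942 ≈ 0.774.
taxon1–taxon3: 15/29 sites differ → p ≈ 0.517241, d = −0.75 ln(1 − 0.689655) = 0.877553 ≈ 0.878.
taxon2–taxon3: 10/29 sites differ → p ≈ 0.344828, d = −0.75 ln(1 − 0.459771) = 0.461822 ≈ 0.462.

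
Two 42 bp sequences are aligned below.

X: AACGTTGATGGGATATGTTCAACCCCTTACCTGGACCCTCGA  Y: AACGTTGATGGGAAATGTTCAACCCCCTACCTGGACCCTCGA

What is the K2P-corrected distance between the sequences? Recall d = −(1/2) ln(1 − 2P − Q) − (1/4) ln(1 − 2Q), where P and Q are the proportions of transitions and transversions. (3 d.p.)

Of 42 sites, 1 differences are transitions and 1 are transversions, so P = 1/42 ≈ 0.02381 and Q = 1/42 ≈ 0.02381.
Under the Kimura two-parameter model, d = −½ ln(1 − 2P − Q) − ¼ ln(1 − 2Q).
1 − 2P − Q = 0.92857, giving −½ ln(0.92857) = 0.037055.
1 − 2Q = 0.95238, giving −¼ ln(0.95238) = 0.012198.
d = 0.037055 + 0.012198 = 0.049253.

0.049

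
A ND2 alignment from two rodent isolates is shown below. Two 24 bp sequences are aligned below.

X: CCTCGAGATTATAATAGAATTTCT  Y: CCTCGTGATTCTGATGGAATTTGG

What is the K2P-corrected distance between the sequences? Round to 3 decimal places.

Of 24 sites, 2 differences are transitions and 4 are transversions, so P = 2/24 ≈ 0.083333 and Q = 4/24 ≈ 0.166667.
Under the Kimura two-parameter model, d = −½ ln(1 − 2P − Q) − ¼ ln(1 − 2Q).
1 − 2P − Q = 0.666667, giving −½ ln(0.666667) = 0.202732.
1 − 2Q = 0.666666, giving −¼ ln(0.666666) = 0.101367.
d = 0.202732 + 0.101367 = 0.304099.

0.304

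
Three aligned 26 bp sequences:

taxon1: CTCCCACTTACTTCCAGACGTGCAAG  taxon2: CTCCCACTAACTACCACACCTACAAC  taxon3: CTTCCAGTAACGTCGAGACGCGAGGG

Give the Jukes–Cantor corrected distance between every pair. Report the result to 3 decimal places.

d(taxon1,taxon2) = 0.276, d(taxon1,taxon3) = 0.464, d(taxon2,taxon3) = 0.824

taxon1–taxon2: 6/26 sites differ → p ≈ 0.230769, d = −0.75 ln(1 − 0.307692) = 0.275793 ≈ 0.276.
taxon1–taxon3: 9/26 sites differ → p ≈ 0.346154, d = −0.75 ln(1 − 0.461539) = 0.464280 ≈ 0.464.
taxon2–taxon3: 13/26 sites differ → p = 0.5, d = −0.75 ln(1 − 0.666667) = 0.823960 ≈ 0.824.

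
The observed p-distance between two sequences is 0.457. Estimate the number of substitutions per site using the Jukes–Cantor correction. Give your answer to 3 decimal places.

d = −(3/4) ln(1 − 4p/3) = −0.75 ln(1 − 0.609333) = −0.75 ln(0.390667)
  = −0.75 × (-0.939900) = 0.704925 substitutions/site.

0.705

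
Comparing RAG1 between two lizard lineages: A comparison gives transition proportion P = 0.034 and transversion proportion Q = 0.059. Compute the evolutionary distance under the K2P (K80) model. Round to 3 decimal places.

Under the Kimura two-parameter model, d = −½ ln(1 − 2P − Q) − ¼ ln(1 − 2Q).
1 − 2P − Q = 0.873, giving −½ ln(0.873) = 0.067910.
1 − 2Q = 0.882, giving −¼ ln(0.882) = 0.031391.
d = 0.067910 + 0.031391 = 0.099301.

0.099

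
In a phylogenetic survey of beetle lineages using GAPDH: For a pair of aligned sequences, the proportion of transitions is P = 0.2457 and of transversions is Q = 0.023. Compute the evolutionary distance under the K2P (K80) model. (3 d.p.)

Under the Kimura two-parameter model, d = −½ ln(1 − 2P − Q) − ¼ ln(1 − 2Q).
1 − 2P − Q = 0.4856, giving −½ ln(0.4856) = 0.361185.
1 − 2Q = 0.954, giving −¼ ln(0.954) = 0.011773.
d = 0.361185 + 0.011773 = 0.372958.

0.373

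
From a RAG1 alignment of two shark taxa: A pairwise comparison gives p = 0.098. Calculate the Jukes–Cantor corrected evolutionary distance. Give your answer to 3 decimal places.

0.105

d = −(3/4) ln(1 − 4p/3) = −0.75 ln(1 − 0.130667) = −0.75 ln(0.869333)
  = −0.75 × (-0.140029) = 0.105022 substitutions/site.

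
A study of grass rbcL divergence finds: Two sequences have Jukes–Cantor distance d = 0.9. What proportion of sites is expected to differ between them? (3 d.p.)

0.524

p = (3/4)(1 − e^(−4d/3)) = 0.75 × (1 − e^(-1.2)) = 0.75 × (1 − 0.301194) = 0.524105.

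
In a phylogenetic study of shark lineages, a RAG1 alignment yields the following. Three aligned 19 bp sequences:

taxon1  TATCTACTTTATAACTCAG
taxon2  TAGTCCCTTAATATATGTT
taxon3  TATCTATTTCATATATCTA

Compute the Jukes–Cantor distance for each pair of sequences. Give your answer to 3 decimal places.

taxon1–taxon2: 10/19 sites differ → p ≈ 0.526316, d = −0.75 ln(1 − 0.701755) = 0.907380 ≈ 0.907.
taxon1–taxon3: 6/19 sites differ → p ≈ 0.315789, d = −0.75 ln(1 − 0.421052) = 0.409907 ≈ 0.410.
taxon2–taxon3: 8/19 sites differ → p ≈ 0.421053, d = −0.75 ln(1 − 0.561404) = 0.618132 ≈ 0.618.

d(taxon1,taxon2) = 0.907, d(taxon1,taxon3) = 0.410, d(taxon2,taxon3) = 0.618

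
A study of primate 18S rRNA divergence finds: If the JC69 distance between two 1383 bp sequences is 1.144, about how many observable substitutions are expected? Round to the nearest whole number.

812

Invert JC69: p = (3/4)(1 − e^(−4d/3)) = 0.75 × (1 − e^(-1.525333)) = 0.75 × (1 − 0.217549) = 0.586838.
Expected differing sites = pL ≈ 0.586838 × 1383 = 811.596954 ≈ 812.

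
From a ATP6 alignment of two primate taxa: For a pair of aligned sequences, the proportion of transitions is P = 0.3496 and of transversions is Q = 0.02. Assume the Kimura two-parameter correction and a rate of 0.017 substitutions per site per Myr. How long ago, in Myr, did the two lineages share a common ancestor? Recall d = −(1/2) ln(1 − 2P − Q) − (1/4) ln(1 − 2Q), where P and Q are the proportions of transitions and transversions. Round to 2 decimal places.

18.98

Under the Kimura two-parameter model, d = −½ ln(1 − 2P − Q) − ¼ ln(1 − 2Q).
1 − 2P − Q = 0.2808, giving −½ ln(0.2808) = 0.635056.
1 − 2Q = 0.96, giving −¼ ln(0.96) = 0.010205.
d = 0.635056 + 0.010205 = 0.645261.
Under a molecular clock d = 2μt, so t = d/(2μ) = 0.645261 / (2 × 0.017) = 18.98 Myr.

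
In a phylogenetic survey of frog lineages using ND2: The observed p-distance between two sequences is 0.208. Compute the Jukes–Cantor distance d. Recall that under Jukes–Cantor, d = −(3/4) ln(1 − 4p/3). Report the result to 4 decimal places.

d = −(3/4) ln(1 − 4p/3) = −0.75 ln(1 − 0.277333) = −0.75 ln(0.722667)
  = −0.75 × (-0.324807) = 0.243605 substitutions/site.

0.2436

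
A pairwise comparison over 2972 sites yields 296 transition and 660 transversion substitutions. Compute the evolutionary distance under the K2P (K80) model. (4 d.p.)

0.4203

P = 296/2972 ≈ 0.099596 and Q = 660/2972 ≈ 0.222073.
Under the Kimura two-parameter model, d = −½ ln(1 − 2P − Q) − ¼ ln(1 − 2Q).
1 − 2P − Q = 0.578735, giving −½ ln(0.578735) = 0.273455.
1 − 2Q = 0.555854, giving −¼ ln(0.555854) = 0.146812.
d = 0.273455 + 0.146812 = 0.420267.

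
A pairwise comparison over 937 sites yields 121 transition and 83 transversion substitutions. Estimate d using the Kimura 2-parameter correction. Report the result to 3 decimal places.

0.262

P = 121/937 ≈ 0.129136 and Q = 83/937 ≈ 0.088581.
Under the Kimura two-parameter model, d = −½ ln(1 − 2P − Q) − ¼ ln(1 − 2Q).
1 − 2P − Q = 0.653147, giving −½ ln(0.653147) = 0.212977.
1 − 2Q = 0.822838, giving −¼ ln(0.822838) = 0.048749.
d = 0.212977 + 0.048749 = 0.261726.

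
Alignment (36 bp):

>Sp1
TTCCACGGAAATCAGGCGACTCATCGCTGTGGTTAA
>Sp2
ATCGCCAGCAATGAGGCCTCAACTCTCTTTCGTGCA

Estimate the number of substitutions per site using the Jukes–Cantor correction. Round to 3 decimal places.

The sequences differ at 16 of 36 sites, so p = 16/36 ≈ 0.444444.
d = −(3/4) ln(1 − 4p/3) = −0.75 ln(1 − 0.592592) = −0.75 ln(0.407408)
  = −0.75 × (-0.897940) = 0.673455 substitutions/site.

0.673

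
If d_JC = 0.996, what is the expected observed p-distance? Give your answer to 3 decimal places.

0.551

p = (3/4)(1 − e^(−4d/3)) = 0.75 × (1 − e^(-1.328)) = 0.75 × (1 − 0.265007) = 0.551245.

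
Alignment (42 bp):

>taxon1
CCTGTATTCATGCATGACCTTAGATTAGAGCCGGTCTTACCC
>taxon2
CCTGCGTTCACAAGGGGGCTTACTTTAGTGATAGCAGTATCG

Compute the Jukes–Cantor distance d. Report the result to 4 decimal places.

0.7557

The sequences differ at 20 of 42 sites, so p = 20/42 ≈ 0.47619.
d = −(3/4) ln(1 − 4p/3) = −0.75 ln(1 − 0.63492) = −0.75 ln(0.36508)
  = −0.75 × (-1.007639) = 0.755729 substitutions/site.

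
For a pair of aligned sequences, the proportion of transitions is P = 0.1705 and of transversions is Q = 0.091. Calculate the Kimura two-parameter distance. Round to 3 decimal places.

Under the Kimura two-parameter model, d = −½ ln(1 − 2P − Q) − ¼ ln(1 − 2Q).
1 − 2P − Q = 0.568, giving −½ ln(0.568) = 0.282817.
1 − 2Q = 0.818, giving −¼ ln(0.818) = 0.050223.
d = 0.282817 + 0.050223 = 0.333040.

0.333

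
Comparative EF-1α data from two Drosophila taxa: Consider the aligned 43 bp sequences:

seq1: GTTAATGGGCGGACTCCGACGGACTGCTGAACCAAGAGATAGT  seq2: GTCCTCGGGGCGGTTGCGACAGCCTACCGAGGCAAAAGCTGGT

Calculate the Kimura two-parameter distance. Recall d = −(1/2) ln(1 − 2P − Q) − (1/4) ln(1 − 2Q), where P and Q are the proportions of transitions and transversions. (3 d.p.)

0.643

Of 43 sites, 10 differences are transitions and 8 are transversions, so P = 10/43 ≈ 0.232558 and Q = 8/43 ≈ 0.186047.
Under the Kimura two-parameter model, d = −½ ln(1 − 2P − Q) − ¼ ln(1 − 2Q).
1 − 2P − Q = 0.348837, giving −½ ln(0.348837) = 0.526575.
1 − 2Q = 0.627906, giving −¼ ln(0.627906) = 0.116341.
d = 0.526575 + 0.116341 = 0.642916.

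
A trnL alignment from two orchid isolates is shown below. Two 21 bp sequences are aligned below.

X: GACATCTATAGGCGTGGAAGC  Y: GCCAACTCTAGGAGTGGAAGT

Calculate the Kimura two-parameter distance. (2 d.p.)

Of 21 sites, 1 differences are transitions and 4 are transversions, so P = 1/21 ≈ 0.047619 and Q = 4/21 ≈ 0.190476.
Under the Kimura two-parameter model, d = −½ ln(1 − 2P − Q) − ¼ ln(1 − 2Q).
1 − 2P − Q = 0.714286, giving −½ ln(0.714286) = 0.168236.
1 − 2Q = 0.619048, giving −¼ ln(0.619048) = 0.119893.
d = 0.168236 + 0.119893 = 0.288129.

0.29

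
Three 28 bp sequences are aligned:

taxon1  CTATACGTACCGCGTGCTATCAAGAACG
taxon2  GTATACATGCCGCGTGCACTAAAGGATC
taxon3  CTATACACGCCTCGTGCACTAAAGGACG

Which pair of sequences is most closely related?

taxon2 and taxon3

taxon1–taxon2: 9/28 differ, p = 0.321, d = 0.420.
taxon1–taxon3: 8/28 differ, p = 0.286, d = 0.360.
taxon2–taxon3: 5/28 differ, p = 0.179, d = 0.204.
The smallest distance is between taxon2 and taxon3.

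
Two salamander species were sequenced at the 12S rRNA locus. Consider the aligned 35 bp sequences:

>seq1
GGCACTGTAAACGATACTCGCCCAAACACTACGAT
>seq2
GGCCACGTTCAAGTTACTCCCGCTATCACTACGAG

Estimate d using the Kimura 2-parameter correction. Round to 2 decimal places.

0.48

Of 35 sites, 1 differences are transitions and 11 are transversions, so P = 1/35 ≈ 0.028571 and Q = 11/35 ≈ 0.314286.
Under the Kimura two-parameter model, d = −½ ln(1 − 2P − Q) − ¼ ln(1 − 2Q).
1 − 2P − Q = 0.628572, giving −½ ln(0.628572) = 0.232152.
1 − 2Q = 0.371428, giving −¼ ln(0.371428) = 0.247600.
d = 0.232152 + 0.247600 = 0.479752.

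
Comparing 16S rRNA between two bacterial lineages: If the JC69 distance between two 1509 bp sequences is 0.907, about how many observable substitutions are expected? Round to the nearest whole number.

794

Invert JC69: p = (3/4)(1 − e^(−4d/3)) = 0.75 × (1 − e^(-1.209333)) = 0.75 × (1 − 0.298396) = 0.526203.
Expected differing sites = pL ≈ 0.526203 × 1509 = 794.040327 ≈ 794.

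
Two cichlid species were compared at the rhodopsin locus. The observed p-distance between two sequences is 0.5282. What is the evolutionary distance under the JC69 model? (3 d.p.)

0.914

d = −(3/4) ln(1 − 4p/3) = −0.75 ln(1 − 0.704267) = −0.75 ln(0.295733)
  = −0.75 × (-1.218298) = 0.913724 substitutions/site.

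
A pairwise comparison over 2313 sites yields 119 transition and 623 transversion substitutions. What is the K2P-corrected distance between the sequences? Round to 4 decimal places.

0.4262

P = 119/2313 ≈ 0.051448 and Q = 623/2313 ≈ 0.269347.
Under the Kimura two-parameter model, d = −½ ln(1 − 2P − Q) − ¼ ln(1 − 2Q).
1 − 2P − Q = 0.627757, giving −½ ln(0.627757) = 0.232801.
1 − 2Q = 0.461306, giving −¼ ln(0.461306) = 0.193423.
d = 0.232801 + 0.193423 = 0.426224.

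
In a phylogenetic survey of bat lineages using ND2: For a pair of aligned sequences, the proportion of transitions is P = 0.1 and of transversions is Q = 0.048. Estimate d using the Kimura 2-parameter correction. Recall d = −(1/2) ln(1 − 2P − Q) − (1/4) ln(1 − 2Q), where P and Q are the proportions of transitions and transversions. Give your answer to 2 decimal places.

0.17

Under the Kimura two-parameter model, d = −½ ln(1 − 2P − Q) − ¼ ln(1 − 2Q).
1 − 2P − Q = 0.752, giving −½ ln(0.752) = 0.142509.
1 − 2Q = 0.904, giving −¼ ln(0.904) = 0.025231.
d = 0.142509 + 0.025231 = 0.167740.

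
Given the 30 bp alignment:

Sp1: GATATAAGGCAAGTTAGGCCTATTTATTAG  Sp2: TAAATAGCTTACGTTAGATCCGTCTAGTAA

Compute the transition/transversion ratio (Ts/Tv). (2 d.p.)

Transitions are A↔G and C↔T; transversions are all other mismatches.
Transitions: 8. Transversions: 6.
R = 8/6 = 1.333333… ≈ 1.33 (to 2 d.p.).

1.33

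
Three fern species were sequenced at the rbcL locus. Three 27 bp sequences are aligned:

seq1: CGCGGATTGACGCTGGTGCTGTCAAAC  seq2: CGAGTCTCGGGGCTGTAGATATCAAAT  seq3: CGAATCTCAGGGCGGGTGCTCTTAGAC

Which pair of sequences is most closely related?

seq2 and seq3

seq1–seq2: 11/27 differ, p = 0.407, d = 0.588.
seq1–seq3: 12/27 differ, p = 0.444, d = 0.673.
seq2–seq3: 10/27 differ, p = 0.370, d = 0.511.
The smallest distance is between seq2 and seq3.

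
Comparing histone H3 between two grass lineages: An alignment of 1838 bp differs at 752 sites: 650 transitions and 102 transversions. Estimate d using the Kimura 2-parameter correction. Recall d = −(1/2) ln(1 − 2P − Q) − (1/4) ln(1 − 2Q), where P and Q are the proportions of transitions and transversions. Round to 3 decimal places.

0.749

P = 650/1838 ≈ 0.353645 and Q = 102/1838 ≈ 0.055495.
Under the Kimura two-parameter model, d = −½ ln(1 − 2P − Q) − ¼ ln(1 − 2Q).
1 − 2P − Q = 0.237215, giving −½ ln(0.237215) = 0.719394.
1 − 2Q = 0.88901, giving −¼ ln(0.88901) = 0.029412.
d = 0.719394 + 0.029412 = 0.748806.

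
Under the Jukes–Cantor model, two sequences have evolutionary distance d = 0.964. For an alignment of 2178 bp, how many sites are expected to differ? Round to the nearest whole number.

Invert JC69: p = (3/4)(1 − e^(−4d/3)) = 0.75 × (1 − e^(-1.285333)) = 0.75 × (1 − 0.276558) = 0.542582.
Expected differing sites = pL ≈ 0.542582 × 2178 = 1181.743596 ≈ 1182.

1182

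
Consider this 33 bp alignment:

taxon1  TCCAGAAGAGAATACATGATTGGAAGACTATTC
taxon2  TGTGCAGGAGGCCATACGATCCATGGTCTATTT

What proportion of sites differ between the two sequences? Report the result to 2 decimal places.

0.52

The sequences differ at 17 of 33 positions.
p = 17/33 = 0.515151… ≈ 0.52 (to 2 d.p.).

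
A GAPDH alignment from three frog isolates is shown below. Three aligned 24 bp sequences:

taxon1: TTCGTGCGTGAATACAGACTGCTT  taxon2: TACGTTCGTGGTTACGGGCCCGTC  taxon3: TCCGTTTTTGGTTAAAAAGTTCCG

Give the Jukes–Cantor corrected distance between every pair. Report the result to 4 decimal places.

d(taxon1,taxon2) = 0.6082, d(taxon1,taxon3) = 0.8240, d(taxon2,taxon3) = 0.9607

taxon1–taxon2: 10/24 sites differ → p ≈ 0.416667, d = −0.75 ln(1 − 0.555556) = 0.608198 ≈ 0.6082.
taxon1–taxon3: 12/24 sites differ → p = 0.5, d = −0.75 ln(1 − 0.666667) = 0.823960 ≈ 0.8240.
taxon2–taxon3: 13/24 sites differ → p ≈ 0.541667, d = −0.75 ln(1 − 0.722223) = 0.960702 ≈ 0.9607.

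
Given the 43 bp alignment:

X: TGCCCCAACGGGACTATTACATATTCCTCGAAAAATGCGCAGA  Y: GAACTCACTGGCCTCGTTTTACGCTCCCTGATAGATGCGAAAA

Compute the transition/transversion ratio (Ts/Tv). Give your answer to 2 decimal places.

1.75

Transitions are A↔G and C↔T; transversions are all other mismatches.
Transitions: 14. Transversions: 8.
R = 14/8 = 1.75.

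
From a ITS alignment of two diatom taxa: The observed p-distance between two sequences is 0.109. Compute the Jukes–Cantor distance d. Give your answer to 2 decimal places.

0.12

d = −(3/4) ln(1 − 4p/3) = −0.75 ln(1 − 0.145333) = −0.75 ln(0.854667)
  = −0.75 × (-0.157043) = 0.117782 substitutions/site.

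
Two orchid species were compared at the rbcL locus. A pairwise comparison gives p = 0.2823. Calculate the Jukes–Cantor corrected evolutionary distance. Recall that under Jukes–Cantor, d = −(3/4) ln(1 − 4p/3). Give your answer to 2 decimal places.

0.35

d = −(3/4) ln(1 − 4p/3) = −0.75 ln(1 − 0.3764) = −0.75 ln(0.6236)
  = −0.75 × (-0.472246) = 0.354185 substitutions/site.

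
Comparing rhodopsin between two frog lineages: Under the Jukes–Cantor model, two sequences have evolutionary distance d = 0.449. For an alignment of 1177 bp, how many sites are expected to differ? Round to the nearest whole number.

Invert JC69: p = (3/4)(1 − e^(−4d/3)) = 0.75 × (1 − e^(-0.598667)) = 0.75 × (1 − 0.549544) = 0.337842.
Expected differing sites = pL ≈ 0.337842 × 1177 = 397.640034 ≈ 398.

398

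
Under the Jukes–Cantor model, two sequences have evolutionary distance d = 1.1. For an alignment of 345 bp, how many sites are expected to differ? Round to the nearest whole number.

199

Invert JC69: p = (3/4)(1 − e^(−4d/3)) = 0.75 × (1 − e^(-1.466667)) = 0.75 × (1 − 0.230693) = 0.576980.
Expected differing sites = pL ≈ 0.576980 × 345 = 199.0581 ≈ 199.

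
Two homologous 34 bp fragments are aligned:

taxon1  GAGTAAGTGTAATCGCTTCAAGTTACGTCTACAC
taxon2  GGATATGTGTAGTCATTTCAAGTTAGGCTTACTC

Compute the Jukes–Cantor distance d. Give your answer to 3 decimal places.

The sequences differ at 10 of 34 sites (2, 3, 6, 12, 15, 16, 26, 28, 29, 33), so p = 10/34 ≈ 0.294118.
d = −(3/4) ln(1 − 4p/3) = −0.75 ln(1 − 0.392157) = −0.75 ln(0.607843)
  = −0.75 × (-0.497839) = 0.373379 substitutions/site.

0.373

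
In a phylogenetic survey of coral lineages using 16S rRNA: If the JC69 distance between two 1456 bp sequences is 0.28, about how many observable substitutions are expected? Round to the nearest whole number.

340

Invert JC69: p = (3/4)(1 − e^(−4d/3)) = 0.75 × (1 − e^(-0.373333)) = 0.75 × (1 − 0.688436) = 0.233673.
Expected differing sites = pL ≈ 0.233673 × 1456 = 340.227888 ≈ 340.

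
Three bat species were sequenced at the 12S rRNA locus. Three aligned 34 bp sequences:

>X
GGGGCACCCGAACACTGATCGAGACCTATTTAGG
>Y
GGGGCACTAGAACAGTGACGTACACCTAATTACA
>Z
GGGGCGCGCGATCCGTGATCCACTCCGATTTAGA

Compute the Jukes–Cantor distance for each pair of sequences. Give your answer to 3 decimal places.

d(X,Y) = 0.373, d(X,Z) = 0.373, d(Y,Z) = 0.477

X–Y: 10/34 sites differ → p ≈ 0.294118, d = −0.75 ln(1 − 0.392157) = 0.373379 ≈ 0.373.
X–Z: 10/34 sites differ → p ≈ 0.294118, d = −0.75 ln(1 − 0.392157) = 0.373379 ≈ 0.373.
Y–Z: 12/34 sites differ → p ≈ 0.352941, d = −0.75 ln(1 − 0.470588) = 0.476991 ≈ 0.477.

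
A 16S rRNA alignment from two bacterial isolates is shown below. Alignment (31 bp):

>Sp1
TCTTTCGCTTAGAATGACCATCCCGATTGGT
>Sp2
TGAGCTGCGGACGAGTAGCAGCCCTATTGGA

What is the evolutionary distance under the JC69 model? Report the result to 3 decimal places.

The sequences differ at 15 of 31 sites, so p = 15/31 ≈ 0.483871.
d = −(3/4) ln(1 − 4p/3) = −0.75 ln(1 − 0.645161) = −0.75 ln(0.354839)
  = −0.75 × (-1.036091) = 0.777068 substitutions/site.

0.777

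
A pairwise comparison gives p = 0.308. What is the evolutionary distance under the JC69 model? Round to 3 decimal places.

0.397

d = −(3/4) ln(1 − 4p/3) = −0.75 ln(1 − 0.410667) = −0.75 ln(0.589333)
  = −0.75 × (-0.528764) = 0.396573 substitutions/site.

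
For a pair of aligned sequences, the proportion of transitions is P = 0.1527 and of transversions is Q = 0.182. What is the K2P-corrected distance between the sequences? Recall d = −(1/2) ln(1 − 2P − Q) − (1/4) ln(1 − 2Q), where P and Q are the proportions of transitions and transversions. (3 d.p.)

Under the Kimura two-parameter model, d = −½ ln(1 − 2P − Q) − ¼ ln(1 − 2Q).
1 − 2P − Q = 0.5126, giving −½ ln(0.5126) = 0.334130.
1 − 2Q = 0.636, giving −¼ ln(0.636) = 0.113139.
d = 0.334130 + 0.113139 = 0.447269.

0.447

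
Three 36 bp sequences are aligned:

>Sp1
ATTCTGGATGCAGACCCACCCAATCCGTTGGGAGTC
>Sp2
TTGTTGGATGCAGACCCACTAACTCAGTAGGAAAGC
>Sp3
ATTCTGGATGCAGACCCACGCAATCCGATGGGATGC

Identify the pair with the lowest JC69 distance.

Sp1–Sp2: 11/36 differ, p = 0.306, d = 0.392.
Sp1–Sp3: 4/36 differ, p = 0.111, d = 0.120.
Sp2–Sp3: 11/36 differ, p = 0.306, d = 0.392.
The smallest distance is between Sp1 and Sp3.

Sp1 and Sp3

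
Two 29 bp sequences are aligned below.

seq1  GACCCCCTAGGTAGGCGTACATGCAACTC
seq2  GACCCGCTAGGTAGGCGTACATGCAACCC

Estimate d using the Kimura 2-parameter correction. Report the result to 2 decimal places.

0.07

Of 29 sites, 1 differences are transitions and 1 are transversions, so P = 1/29 ≈ 0.034483 and Q = 1/29 ≈ 0.034483.
Under the Kimura two-parameter model, d = −½ ln(1 − 2P − Q) − ¼ ln(1 − 2Q).
1 − 2P − Q = 0.896551, giving −½ ln(0.896551) = 0.054600.
1 − 2Q = 0.931034, giving −¼ ln(0.931034) = 0.017865.
d = 0.054600 + 0.017865 = 0.072465.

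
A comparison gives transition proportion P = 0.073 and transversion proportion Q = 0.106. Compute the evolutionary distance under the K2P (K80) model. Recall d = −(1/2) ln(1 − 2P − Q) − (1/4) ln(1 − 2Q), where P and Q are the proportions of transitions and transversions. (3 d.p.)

0.205

Under the Kimura two-parameter model, d = −½ ln(1 − 2P − Q) − ¼ ln(1 − 2Q).
1 − 2P − Q = 0.748, giving −½ ln(0.748) = 0.145176.
1 − 2Q = 0.788, giving −¼ ln(0.788) = 0.059564.
d = 0.145176 + 0.059564 = 0.204740.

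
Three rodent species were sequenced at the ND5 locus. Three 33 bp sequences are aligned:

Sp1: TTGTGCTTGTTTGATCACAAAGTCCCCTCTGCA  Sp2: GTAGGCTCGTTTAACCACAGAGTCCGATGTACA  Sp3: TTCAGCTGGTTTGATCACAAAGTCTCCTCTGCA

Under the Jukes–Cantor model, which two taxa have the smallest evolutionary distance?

Sp1 and Sp3

Sp1–Sp2: 11/33 differ, p = 0.333, d = 0.441.
Sp1–Sp3: 4/33 differ, p = 0.121, d = 0.132.
Sp2–Sp3: 12/33 differ, p = 0.364, d = 0.497.
The smallest distance is between Sp1 and Sp3.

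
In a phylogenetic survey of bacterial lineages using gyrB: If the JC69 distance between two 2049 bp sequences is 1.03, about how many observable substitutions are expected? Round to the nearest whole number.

1148

Invert JC69: p = (3/4)(1 − e^(−4d/3)) = 0.75 × (1 − e^(-1.373333)) = 0.75 × (1 − 0.253261) = 0.560054.
Expected differing sites = pL ≈ 0.560054 × 2049 = 1147.550646 ≈ 1148.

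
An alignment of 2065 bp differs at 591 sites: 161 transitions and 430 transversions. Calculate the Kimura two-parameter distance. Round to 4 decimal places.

0.3611

P = 161/2065 ≈ 0.077966 and Q = 430/2065 ≈ 0.208232.
Under the Kimura two-parameter model, d = −½ ln(1 − 2P − Q) − ¼ ln(1 − 2Q).
1 − 2P − Q = 0.635836, giving −½ ln(0.635836) = 0.226407.
1 − 2Q = 0.583536, giving −¼ ln(0.583536) = 0.134662.
d = 0.226407 + 0.134662 = 0.361069.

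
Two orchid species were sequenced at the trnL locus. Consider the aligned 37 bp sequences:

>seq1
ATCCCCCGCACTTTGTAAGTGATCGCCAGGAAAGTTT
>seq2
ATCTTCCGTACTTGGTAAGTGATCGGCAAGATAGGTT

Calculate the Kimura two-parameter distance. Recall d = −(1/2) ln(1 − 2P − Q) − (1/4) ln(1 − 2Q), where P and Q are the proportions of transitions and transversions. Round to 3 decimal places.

0.257

Of 37 sites, 4 differences are transitions and 4 are transversions, so P = 4/37 ≈ 0.108108 and Q = 4/37 ≈ 0.108108.
Under the Kimura two-parameter model, d = −½ ln(1 − 2P − Q) − ¼ ln(1 − 2Q).
1 − 2P − Q = 0.675676, giving −½ ln(0.675676) = 0.196021.
1 − 2Q = 0.783784, giving −¼ ln(0.783784) = 0.060905.
d = 0.196021 + 0.060905 = 0.256926.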